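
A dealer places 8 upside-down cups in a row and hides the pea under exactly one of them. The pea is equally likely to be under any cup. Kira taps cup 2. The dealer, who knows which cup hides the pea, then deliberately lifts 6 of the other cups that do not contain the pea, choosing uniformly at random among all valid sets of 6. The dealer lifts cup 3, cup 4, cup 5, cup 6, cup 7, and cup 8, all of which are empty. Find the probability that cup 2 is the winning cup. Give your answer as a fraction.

Apply Bayes' rule, conditioning on where the pea actually is.
If it is under cup 1 (prior 1/8): the dealer has no choice, probability 1; weight (1/8)·1 = 1/8.
If it is under cup 2 (prior 1/8): the dealer has 7 equally likely choices, so probability 1/7; weight (1/8)·(1/7) = 1/56.
If it is under any of cups 3, 4, 5, 6, 7, and 8 (prior 1/8 each): that cup was opened and seen not to hold the prize — ruled out; weight (1/8)·0 = 0 each.
The weights sum to 1/7.
So P(the pea under cup 2 | the dealer opened cup 3, cup 4, cup 5, cup 6, cup 7, and cup 8) = (1/56) / (1/7) = 1/8.

1/8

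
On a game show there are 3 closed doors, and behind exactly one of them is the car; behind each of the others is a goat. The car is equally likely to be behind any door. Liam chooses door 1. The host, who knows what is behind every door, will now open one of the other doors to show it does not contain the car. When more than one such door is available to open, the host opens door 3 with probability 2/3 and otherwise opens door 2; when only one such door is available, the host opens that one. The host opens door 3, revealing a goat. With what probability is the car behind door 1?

2/5

Apply Bayes' rule, conditioning on where the car actually is.
If it is behind door 1 (prior 1/3): door 3 is available, opened with probability 2/3; weight (1/3)·(2/3) = 2/9.
If it is behind door 2 (prior 1/3): only door 3 is available, probability 1; weight (1/3)·1 = 1/3.
If it is behind door 3 (prior 1/3): the host opened door 3, so this case is ruled out; weight (1/3)·0 = 0.
The weights sum to 5/9.
So P(the car behind door 1 | the host opened door 3) = (2/9) / (5/9) = 2/5.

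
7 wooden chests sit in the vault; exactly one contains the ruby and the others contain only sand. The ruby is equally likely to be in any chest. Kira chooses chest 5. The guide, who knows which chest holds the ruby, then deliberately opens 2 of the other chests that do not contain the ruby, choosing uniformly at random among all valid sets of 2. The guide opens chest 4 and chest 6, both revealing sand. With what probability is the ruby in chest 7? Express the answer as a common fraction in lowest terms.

Apply Bayes' rule, conditioning on where the ruby actually is.
If it is in any of chests 1, 2, 3, and 7 (prior 1/7 each): the guide has 10 equally likely choices, so probability 1/10; weight (1/7)·(1/10) = 1/70 each.
If it is in either of chests 4 and 6 (prior 1/7 each): that chest was opened and seen not to hold the prize — ruled out; weight (1/7)·0 = 0 each.
If it is in chest 5 (prior 1/7): the guide has 15 equally likely choices, so probability 1/15; weight (1/7)·(1/15) = 1/105.
The weights sum to 1/15.
So P(the ruby in chest 7 | the guide opened chest 4 and chest 6) = (1/70) / (1/15) = 3/14.

3/14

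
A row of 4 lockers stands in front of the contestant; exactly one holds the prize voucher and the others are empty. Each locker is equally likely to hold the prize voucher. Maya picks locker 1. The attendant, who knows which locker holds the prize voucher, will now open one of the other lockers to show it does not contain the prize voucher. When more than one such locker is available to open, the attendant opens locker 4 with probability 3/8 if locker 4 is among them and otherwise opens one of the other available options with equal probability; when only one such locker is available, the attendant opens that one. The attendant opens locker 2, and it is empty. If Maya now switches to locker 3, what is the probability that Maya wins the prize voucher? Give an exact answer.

Condition on the true location of the prize voucher.
If it is in locker 1 (prior 1/4): locker 4 is available but not opened; locker 2 gets probability (1 − 3/8)/2 = 5/16; weight (1/4)·(5/16) = 5/64.
If it is in locker 2 (prior 1/4): the attendant opened locker 2, so this case is ruled out; weight (1/4)·0 = 0.
If it is in locker 3 (prior 1/4): locker 4 is available but not opened, probability 5/8; weight (1/4)·(5/8) = 5/32.
If it is in locker 4 (prior 1/4): locker 4 holds the prize so is unavailable; the attendant chooses uniformly among the 2 others, probability 1/2; weight (1/4)·(1/2) = 1/8.
The weights sum to 23/64.
So P(the prize voucher in locker 3 | the attendant opened locker 2) = (5/32) / (23/64) = 10/23.

10/23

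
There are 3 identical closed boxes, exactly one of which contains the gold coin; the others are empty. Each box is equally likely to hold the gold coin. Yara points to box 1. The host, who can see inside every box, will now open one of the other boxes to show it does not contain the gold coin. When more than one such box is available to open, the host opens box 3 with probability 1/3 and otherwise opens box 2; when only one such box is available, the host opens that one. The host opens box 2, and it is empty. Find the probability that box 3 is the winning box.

Apply Bayes' rule, conditioning on where the gold coin actually is.
If it is in box 1 (prior 1/3): box 3 is available but not opened, probability 2/3; weight (1/3)·(2/3) = 2/9.
If it is in box 2 (prior 1/3): the host opened box 2, so this case is ruled out; weight (1/3)·0 = 0.
If it is in box 3 (prior 1/3): only box 2 is available, probability 1; weight (1/3)·1 = 1/3.
The weights sum to 5/9.
So P(the gold coin in box 3 | the host opened box 2) = (1/3) / (5/9) = 3/5.

3/5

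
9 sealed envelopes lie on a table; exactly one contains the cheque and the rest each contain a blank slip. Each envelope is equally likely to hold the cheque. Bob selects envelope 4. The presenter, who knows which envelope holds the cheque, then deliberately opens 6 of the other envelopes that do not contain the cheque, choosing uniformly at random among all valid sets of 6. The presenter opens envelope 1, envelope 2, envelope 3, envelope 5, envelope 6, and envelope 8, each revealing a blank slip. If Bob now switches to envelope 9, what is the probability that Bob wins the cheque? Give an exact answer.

Condition on the true location of the cheque.
If it is in any of envelopes 1, 2, 3, 5, 6, and 8 (prior 1/9 each): that envelope was opened and seen not to hold the prize — ruled out; weight (1/9)·0 = 0 each.
If it is in envelope 4 (prior 1/9): the presenter has 28 equally likely choices, so probability 1/28; weight (1/9)·(1/28) = 1/252.
If it is in either of envelopes 7 and 9 (prior 1/9 each): the presenter has 7 equally likely choices, so probability 1/7; weight (1/9)·(1/7) = 1/63 each.
The weights sum to 1/28.
So P(the cheque in envelope 9 | the presenter opened envelope 1, envelope 2, envelope 3, envelope 5, envelope 6, and envelope 8) = (1/63) / (1/28) = 4/9.

4/9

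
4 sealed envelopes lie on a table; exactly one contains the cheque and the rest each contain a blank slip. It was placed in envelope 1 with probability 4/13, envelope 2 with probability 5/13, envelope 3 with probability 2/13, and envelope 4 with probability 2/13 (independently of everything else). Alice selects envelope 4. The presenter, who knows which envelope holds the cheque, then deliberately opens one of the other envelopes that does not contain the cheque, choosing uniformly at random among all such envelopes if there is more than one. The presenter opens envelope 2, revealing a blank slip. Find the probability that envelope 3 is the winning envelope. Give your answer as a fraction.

3/11

Consider each possible location of the cheque in turn.
If it is in envelope 1 (prior 4/13): the presenter has 2 equally likely choices, so probability 1/2; weight (4/13)·(1/2) = 2/13.
If it is in envelope 2 (prior 5/13): the presenter opened envelope 2, so this case is ruled out; weight (5/13)·0 = 0.
If it is in envelope 3 (prior 2/13): the presenter has 2 equally likely choices, so probability 1/2; weight (2/13)·(1/2) = 1/13.
If it is in envelope 4 (prior 2/13): the presenter has 3 equally likely choices, so probability 1/3; weight (2/13)·(1/3) = 2/39.
The weights sum to 11/39.
So P(the cheque in envelope 3 | the presenter opened envelope 2) = (1/13) / (11/39) = 3/11.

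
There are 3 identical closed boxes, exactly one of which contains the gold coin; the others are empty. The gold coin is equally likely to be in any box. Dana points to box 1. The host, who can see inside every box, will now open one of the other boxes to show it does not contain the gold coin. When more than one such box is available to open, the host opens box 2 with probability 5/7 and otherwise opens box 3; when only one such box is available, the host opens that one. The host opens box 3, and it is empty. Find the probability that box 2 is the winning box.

7/9

Consider each possible location of the gold coin in turn.
If it is in box 1 (prior 1/3): box 2 is available but not opened, probability 2/7; weight (1/3)·(2/7) = 2/21.
If it is in box 2 (prior 1/3): only box 3 is available, probability 1; weight (1/3)·1 = 1/3.
If it is in box 3 (prior 1/3): the host opened box 3, so this case is ruled out; weight (1/3)·0 = 0.
The weights sum to 3/7.
So P(the gold coin in box 2 | the host opened box 3) = (1/3) / (3/7) = 7/9.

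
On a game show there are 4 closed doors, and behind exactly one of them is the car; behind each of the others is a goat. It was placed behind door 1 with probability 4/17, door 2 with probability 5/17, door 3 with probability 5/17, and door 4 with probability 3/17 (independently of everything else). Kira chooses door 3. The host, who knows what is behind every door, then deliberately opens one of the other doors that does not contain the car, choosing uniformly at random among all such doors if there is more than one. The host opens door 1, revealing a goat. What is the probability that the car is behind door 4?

Apply Bayes' rule, conditioning on where the car actually is.
If it is behind door 1 (prior 4/17): the host opened door 1, so this case is ruled out; weight (4/17)·0 = 0.
If it is behind door 2 (prior 5/17): the host has 2 equally likely choices, so probability 1/2; weight (5/17)·(1/2) = 5/34.
If it is behind door 3 (prior 5/17): the host has 3 equally likely choices, so probability 1/3; weight (5/17)·(1/3) = 5/51.
If it is behind door 4 (prior 3/17): the host has 2 equally likely choices, so probability 1/2; weight (3/17)·(1/2) = 3/34.
The weights sum to 1/3.
So P(the car behind door 4 | the host opened door 1) = (3/34) / (1/3) = 9/34.

9/34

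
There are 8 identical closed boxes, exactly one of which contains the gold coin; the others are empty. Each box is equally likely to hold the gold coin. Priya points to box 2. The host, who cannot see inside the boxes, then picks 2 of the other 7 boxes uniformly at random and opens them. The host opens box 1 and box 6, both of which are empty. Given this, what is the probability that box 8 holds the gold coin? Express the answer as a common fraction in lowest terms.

Condition on the true location of the gold coin.
If it is in either of boxes 1 and 6 (prior 1/8 each): that box was opened and seen not to hold the prize — ruled out; weight (1/8)·0 = 0 each.
If it is in any of boxes 2, 3, 4, 5, 7, and 8 (prior 1/8 each): the host picks exactly this set with probability 1/21 regardless, and none is the prize; weight (1/8)·(1/21) = 1/168 each.
The weights sum to 1/28.
So P(the gold coin in box 8 | the host opened box 1 and box 6) = (1/168) / (1/28) = 1/6.

1/6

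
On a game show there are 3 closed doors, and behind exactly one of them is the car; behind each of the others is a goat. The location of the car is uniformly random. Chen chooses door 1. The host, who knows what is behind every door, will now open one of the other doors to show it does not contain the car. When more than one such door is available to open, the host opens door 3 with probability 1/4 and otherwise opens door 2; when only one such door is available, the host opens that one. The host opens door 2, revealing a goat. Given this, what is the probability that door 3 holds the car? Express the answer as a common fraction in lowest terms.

4/7

Apply Bayes' rule, conditioning on where the car actually is.
If it is behind door 1 (prior 1/3): door 3 is available but not opened, probability 3/4; weight (1/3)·(3/4) = 1/4.
If it is behind door 2 (prior 1/3): the host opened door 2, so this case is ruled out; weight (1/3)·0 = 0.
If it is behind door 3 (prior 1/3): only door 2 is available, probability 1; weight (1/3)·1 = 1/3.
The weights sum to 7/12.
So P(the car behind door 3 | the host opened door 2) = (1/3) / (7/12) = 4/7.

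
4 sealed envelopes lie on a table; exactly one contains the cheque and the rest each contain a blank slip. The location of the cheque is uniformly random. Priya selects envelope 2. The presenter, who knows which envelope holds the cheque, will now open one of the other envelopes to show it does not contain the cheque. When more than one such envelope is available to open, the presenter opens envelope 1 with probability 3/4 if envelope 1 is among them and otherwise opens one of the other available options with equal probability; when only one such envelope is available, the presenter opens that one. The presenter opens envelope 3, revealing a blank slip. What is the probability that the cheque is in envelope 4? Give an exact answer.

Apply Bayes' rule, conditioning on where the cheque actually is.
If it is in envelope 1 (prior 1/4): envelope 1 holds the prize so is unavailable; the presenter chooses uniformly among the 2 others, probability 1/2; weight (1/4)·(1/2) = 1/8.
If it is in envelope 2 (prior 1/4): envelope 1 is available but not opened; envelope 3 gets probability (1 − 3/4)/2 = 1/8; weight (1/4)·(1/8) = 1/32.
If it is in envelope 3 (prior 1/4): the presenter opened envelope 3, so this case is ruled out; weight (1/4)·0 = 0.
If it is in envelope 4 (prior 1/4): envelope 1 is available but not opened, probability 1/4; weight (1/4)·(1/4) = 1/16.
The weights sum to 7/32.
So P(the cheque in envelope 4 | the presenter opened envelope 3) = (1/16) / (7/32) = 2/7.

2/7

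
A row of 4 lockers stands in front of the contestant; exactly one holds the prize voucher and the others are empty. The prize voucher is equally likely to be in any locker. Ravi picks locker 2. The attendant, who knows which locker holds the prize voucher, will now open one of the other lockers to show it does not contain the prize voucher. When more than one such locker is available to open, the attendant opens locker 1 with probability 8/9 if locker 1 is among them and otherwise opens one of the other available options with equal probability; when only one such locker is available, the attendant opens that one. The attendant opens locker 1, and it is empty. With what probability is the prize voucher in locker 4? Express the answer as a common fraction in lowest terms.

Condition on the true location of the prize voucher.
If it is in locker 1 (prior 1/4): the attendant opened locker 1, so this case is ruled out; weight (1/4)·0 = 0.
If it is in any of lockers 2, 3, and 4 (prior 1/4 each): locker 1 is available, opened with probability 8/9; weight (1/4)·(8/9) = 2/9 each.
The weights sum to 2/3.
So P(the prize voucher in locker 4 | the attendant opened locker 1) = (2/9) / (2/3) = 1/3.

1/3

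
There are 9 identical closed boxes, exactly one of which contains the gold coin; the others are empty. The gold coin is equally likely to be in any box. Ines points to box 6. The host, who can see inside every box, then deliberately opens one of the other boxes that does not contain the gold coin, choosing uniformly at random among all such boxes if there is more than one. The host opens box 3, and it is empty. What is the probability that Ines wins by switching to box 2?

8/63

Apply Bayes' rule, conditioning on where the gold coin actually is.
If it is in any of boxes 1, 2, 4, 5, 7, 8, and 9 (prior 1/9 each): the host has 7 equally likely choices, so probability 1/7; weight (1/9)·(1/7) = 1/63 each.
If it is in box 3 (prior 1/9): the host opened box 3, so this case is ruled out; weight (1/9)·0 = 0.
If it is in box 6 (prior 1/9): the host has 8 equally likely choices, so probability 1/8; weight (1/9)·(1/8) = 1/72.
The weights sum to 1/8.
So P(the gold coin in box 2 | the host opened box 3) = (1/63) / (1/8) = 8/63.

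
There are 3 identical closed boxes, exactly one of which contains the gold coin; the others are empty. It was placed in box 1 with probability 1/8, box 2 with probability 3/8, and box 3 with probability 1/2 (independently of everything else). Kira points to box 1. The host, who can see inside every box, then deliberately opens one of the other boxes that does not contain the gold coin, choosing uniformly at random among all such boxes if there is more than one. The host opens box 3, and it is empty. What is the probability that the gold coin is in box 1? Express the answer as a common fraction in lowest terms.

Consider each possible location of the gold coin in turn.
If it is in box 1 (prior 1/8): the host has 2 equally likely choices, so probability 1/2; weight (1/8)·(1/2) = 1/16.
If it is in box 2 (prior 3/8): the host has no choice, probability 1; weight (3/8)·1 = 3/8.
If it is in box 3 (prior 1/2): the host opened box 3, so this case is ruled out; weight (1/2)·0 = 0.
The weights sum to 7/16.
So P(the gold coin in box 1 | the host opened box 3) = (1/16) / (7/16) = 1/7.

1/7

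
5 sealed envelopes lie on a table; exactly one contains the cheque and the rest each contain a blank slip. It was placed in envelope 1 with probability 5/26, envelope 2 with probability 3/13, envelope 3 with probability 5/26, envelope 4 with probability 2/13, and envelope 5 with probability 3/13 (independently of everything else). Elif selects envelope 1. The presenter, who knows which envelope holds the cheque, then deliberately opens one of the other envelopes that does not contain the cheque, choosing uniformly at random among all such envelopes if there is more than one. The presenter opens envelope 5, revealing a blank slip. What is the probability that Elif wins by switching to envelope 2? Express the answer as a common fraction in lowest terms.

Condition on the true location of the cheque.
If it is in envelope 1 (prior 5/26): the presenter has 4 equally likely choices, so probability 1/4; weight (5/26)·(1/4) = 5/104.
If it is in envelope 2 (prior 3/13): the presenter has 3 equally likely choices, so probability 1/3; weight (3/13)·(1/3) = 1/13.
If it is in envelope 3 (prior 5/26): the presenter has 3 equally likely choices, so probability 1/3; weight (5/26)·(1/3) = 5/78.
If it is in envelope 4 (prior 2/13): the presenter has 3 equally likely choices, so probability 1/3; weight (2/13)·(1/3) = 2/39.
If it is in envelope 5 (prior 3/13): the presenter opened envelope 5, so this case is ruled out; weight (3/13)·0 = 0.
The weights sum to 25/104.
So P(the cheque in envelope 2 | the presenter opened envelope 5) = (1/13) / (25/104) = 8/25.

8/25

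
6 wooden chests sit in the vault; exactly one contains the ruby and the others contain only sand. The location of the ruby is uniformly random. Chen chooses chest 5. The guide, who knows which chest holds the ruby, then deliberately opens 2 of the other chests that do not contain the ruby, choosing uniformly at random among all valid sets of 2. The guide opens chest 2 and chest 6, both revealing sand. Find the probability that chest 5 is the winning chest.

1/6

Consider each possible location of the ruby in turn.
If it is in any of chests 1, 3, and 4 (prior 1/6 each): the guide has 6 equally likely choices, so probability 1/6; weight (1/6)·(1/6) = 1/36 each.
If it is in either of chests 2 and 6 (prior 1/6 each): that chest was opened and seen not to hold the prize — ruled out; weight (1/6)·0 = 0 each.
If it is in chest 5 (prior 1/6): the guide has 10 equally likely choices, so probability 1/10; weight (1/6)·(1/10) = 1/60.
The weights sum to 1/10.
So P(the ruby in chest 5 | the guide opened chest 2 and chest 6) = (1/60) / (1/10) = 1/6.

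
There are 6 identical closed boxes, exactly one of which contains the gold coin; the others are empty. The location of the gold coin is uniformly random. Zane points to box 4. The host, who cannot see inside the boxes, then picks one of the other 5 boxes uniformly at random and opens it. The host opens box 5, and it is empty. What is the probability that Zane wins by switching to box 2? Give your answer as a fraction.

1/5

Consider each possible location of the gold coin in turn.
If it is in any of boxes 1, 2, 3, 4, and 6 (prior 1/6 each): the host picks box 5 with probability 1/5 regardless, and it is not the prize; weight (1/6)·(1/5) = 1/30 each.
If it is in box 5 (prior 1/6): the host opened box 5, so this case is ruled out; weight (1/6)·0 = 0.
The weights sum to 1/6.
So P(the gold coin in box 2 | the host opened box 5) = (1/30) / (1/6) = 1/5.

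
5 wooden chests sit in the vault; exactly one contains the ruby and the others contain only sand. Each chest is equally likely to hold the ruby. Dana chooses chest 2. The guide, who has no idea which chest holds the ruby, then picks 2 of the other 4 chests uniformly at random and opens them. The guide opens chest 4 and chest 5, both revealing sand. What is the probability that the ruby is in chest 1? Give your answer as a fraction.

1/3

Consider each possible location of the ruby in turn.
If it is in any of chests 1, 2, and 3 (prior 1/5 each): the guide picks exactly this set with probability 1/6 regardless, and none is the prize; weight (1/5)·(1/6) = 1/30 each.
If it is in either of chests 4 and 5 (prior 1/5 each): that chest was opened and seen not to hold the prize — ruled out; weight (1/5)·0 = 0 each.
The weights sum to 1/10.
So P(the ruby in chest 1 | the guide opened chest 4 and chest 5) = (1/30) / (1/10) = 1/3.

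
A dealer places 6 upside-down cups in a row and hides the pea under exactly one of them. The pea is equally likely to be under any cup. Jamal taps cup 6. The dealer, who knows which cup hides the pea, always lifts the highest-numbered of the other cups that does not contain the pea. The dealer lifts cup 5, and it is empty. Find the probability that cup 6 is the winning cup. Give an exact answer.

1/5

Apply Bayes' rule, conditioning on where the pea actually is.
If it is under any of cups 1, 2, 3, 4, and 6 (prior 1/6 each): cup 5 is the highest-numbered option available, probability 1; weight (1/6)·1 = 1/6 each.
If it is under cup 5 (prior 1/6): the dealer opened cup 5, so this case is ruled out; weight (1/6)·0 = 0.
The weights sum to 5/6.
So P(the pea under cup 6 | the dealer opened cup 5) = (1/6) / (5/6) = 1/5.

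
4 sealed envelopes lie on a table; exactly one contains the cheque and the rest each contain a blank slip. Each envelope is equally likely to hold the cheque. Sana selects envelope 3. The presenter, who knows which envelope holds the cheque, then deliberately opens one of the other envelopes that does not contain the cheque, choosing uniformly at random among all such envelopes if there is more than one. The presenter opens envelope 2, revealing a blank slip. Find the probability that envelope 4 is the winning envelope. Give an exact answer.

3/8

Apply Bayes' rule, conditioning on where the cheque actually is.
If it is in either of envelopes 1 and 4 (prior 1/4 each): the presenter has 2 equally likely choices, so probability 1/2; weight (1/4)·(1/2) = 1/8 each.
If it is in envelope 2 (prior 1/4): the presenter opened envelope 2, so this case is ruled out; weight (1/4)·0 = 0.
If it is in envelope 3 (prior 1/4): the presenter has 3 equally likely choices, so probability 1/3; weight (1/4)·(1/3) = 1/12.
The weights sum to 1/3.
So P(the cheque in envelope 4 | the presenter opened envelope 2) = (1/8) / (1/3) = 3/8.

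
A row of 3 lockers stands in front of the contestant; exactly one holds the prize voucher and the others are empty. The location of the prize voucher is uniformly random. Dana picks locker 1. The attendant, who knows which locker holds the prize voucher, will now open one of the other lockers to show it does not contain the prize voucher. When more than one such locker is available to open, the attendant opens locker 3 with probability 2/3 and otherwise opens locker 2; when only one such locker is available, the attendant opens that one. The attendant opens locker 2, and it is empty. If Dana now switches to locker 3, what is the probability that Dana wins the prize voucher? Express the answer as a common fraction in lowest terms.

3/4

Condition on the true location of the prize voucher.
If it is in locker 1 (prior 1/3): locker 3 is available but not opened, probability 1/3; weight (1/3)·(1/3) = 1/9.
If it is in locker 2 (prior 1/3): the attendant opened locker 2, so this case is ruled out; weight (1/3)·0 = 0.
If it is in locker 3 (prior 1/3): only locker 2 is available, probability 1; weight (1/3)·1 = 1/3.
The weights sum to 4/9.
So P(the prize voucher in locker 3 | the attendant opened locker 2) = (1/3) / (4/9) = 3/4.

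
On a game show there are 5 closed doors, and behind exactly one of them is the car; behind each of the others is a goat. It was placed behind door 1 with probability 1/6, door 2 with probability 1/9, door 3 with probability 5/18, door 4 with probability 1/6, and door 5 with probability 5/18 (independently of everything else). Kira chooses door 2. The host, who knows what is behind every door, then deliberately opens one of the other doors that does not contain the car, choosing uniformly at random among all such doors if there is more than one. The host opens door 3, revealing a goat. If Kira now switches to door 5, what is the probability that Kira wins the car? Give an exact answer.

2/5

Consider each possible location of the car in turn.
If it is behind either of doors 1 and 4 (prior 1/6 each): the host has 3 equally likely choices, so probability 1/3; weight (1/6)·(1/3) = 1/18 each.
If it is behind door 2 (prior 1/9): the host has 4 equally likely choices, so probability 1/4; weight (1/9)·(1/4) = 1/36.
If it is behind door 3 (prior 5/18): the host opened door 3, so this case is ruled out; weight (5/18)·0 = 0.
If it is behind door 5 (prior 5/18): the host has 3 equally likely choices, so probability 1/3; weight (5/18)·(1/3) = 5/54.
The weights sum to 25/108.
So P(the car behind door 5 | the host opened door 3) = (5/54) / (25/108) = 2/5.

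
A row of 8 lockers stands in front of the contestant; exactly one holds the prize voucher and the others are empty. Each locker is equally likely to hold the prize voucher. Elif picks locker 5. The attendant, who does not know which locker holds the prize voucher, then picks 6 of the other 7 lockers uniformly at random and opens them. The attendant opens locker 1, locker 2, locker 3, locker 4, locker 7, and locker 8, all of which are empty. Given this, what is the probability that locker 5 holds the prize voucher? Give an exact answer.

Because the attendant chose which lockers to open without knowing where the prize voucher is, the choice is independent of the prize location. Learning that none of the 6 opened lockers holds the prize voucher simply rules out those 6 locations and leaves the remaining 2 lockers still equally likely by symmetry.
So P(the prize voucher in locker 5) = 1/2.

1/2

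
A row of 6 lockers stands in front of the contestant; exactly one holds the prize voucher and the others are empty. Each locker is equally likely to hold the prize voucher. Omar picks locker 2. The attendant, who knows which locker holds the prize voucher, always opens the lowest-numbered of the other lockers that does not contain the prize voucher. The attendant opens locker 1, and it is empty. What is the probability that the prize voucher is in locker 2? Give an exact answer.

1/5

Consider each possible location of the prize voucher in turn.
If it is in locker 1 (prior 1/6): the attendant opened locker 1, so this case is ruled out; weight (1/6)·0 = 0.
If it is in any of lockers 2, 3, 4, 5, and 6 (prior 1/6 each): locker 1 is the lowest-numbered option available, probability 1; weight (1/6)·1 = 1/6 each.
The weights sum to 5/6.
So P(the prize voucher in locker 2 | the attendant opened locker 1) = (1/6) / (5/6) = 1/5.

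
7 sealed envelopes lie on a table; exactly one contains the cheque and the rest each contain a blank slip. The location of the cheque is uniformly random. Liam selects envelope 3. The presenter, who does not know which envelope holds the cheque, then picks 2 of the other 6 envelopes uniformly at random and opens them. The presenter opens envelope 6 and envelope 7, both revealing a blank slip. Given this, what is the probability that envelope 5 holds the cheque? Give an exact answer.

Apply Bayes' rule, conditioning on where the cheque actually is.
If it is in any of envelopes 1, 2, 3, 4, and 5 (prior 1/7 each): the presenter picks exactly this set with probability 1/15 regardless, and none is the prize; weight (1/7)·(1/15) = 1/105 each.
If it is in either of envelopes 6 and 7 (prior 1/7 each): that envelope was opened and seen not to hold the prize — ruled out; weight (1/7)·0 = 0 each.
The weights sum to 1/21.
So P(the cheque in envelope 5 | the presenter opened envelope 6 and envelope 7) = (1/105) / (1/21) = 1/5.

1/5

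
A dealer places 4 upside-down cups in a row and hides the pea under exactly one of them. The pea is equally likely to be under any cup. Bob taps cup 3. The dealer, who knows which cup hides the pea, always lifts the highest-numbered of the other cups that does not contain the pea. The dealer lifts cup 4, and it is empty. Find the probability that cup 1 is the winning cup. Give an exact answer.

Condition on the true location of the pea.
If it is under any of cups 1, 2, and 3 (prior 1/4 each): cup 4 is the highest-numbered option available, probability 1; weight (1/4)·1 = 1/4 each.
If it is under cup 4 (prior 1/4): the dealer opened cup 4, so this case is ruled out; weight (1/4)·0 = 0.
The weights sum to 3/4.
So P(the pea under cup 1 | the dealer opened cup 4) = (1/4) / (3/4) = 1/3.

1/3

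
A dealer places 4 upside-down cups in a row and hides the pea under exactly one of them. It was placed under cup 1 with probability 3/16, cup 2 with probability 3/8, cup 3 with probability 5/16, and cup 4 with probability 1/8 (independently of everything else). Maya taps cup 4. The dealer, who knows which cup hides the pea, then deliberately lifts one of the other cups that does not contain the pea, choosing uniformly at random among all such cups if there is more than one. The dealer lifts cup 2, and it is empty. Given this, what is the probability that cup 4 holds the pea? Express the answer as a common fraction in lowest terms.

1/7

Condition on the true location of the pea.
If it is under cup 1 (prior 3/16): the dealer has 2 equally likely choices, so probability 1/2; weight (3/16)·(1/2) = 3/32.
If it is under cup 2 (prior 3/8): the dealer opened cup 2, so this case is ruled out; weight (3/8)·0 = 0.
If it is under cup 3 (prior 5/16): the dealer has 2 equally likely choices, so probability 1/2; weight (5/16)·(1/2) = 5/32.
If it is under cup 4 (prior 1/8): the dealer has 3 equally likely choices, so probability 1/3; weight (1/8)·(1/3) = 1/24.
The weights sum to 7/24.
So P(the pea under cup 4 | the dealer opened cup 2) = (1/24) / (7/24) = 1/7.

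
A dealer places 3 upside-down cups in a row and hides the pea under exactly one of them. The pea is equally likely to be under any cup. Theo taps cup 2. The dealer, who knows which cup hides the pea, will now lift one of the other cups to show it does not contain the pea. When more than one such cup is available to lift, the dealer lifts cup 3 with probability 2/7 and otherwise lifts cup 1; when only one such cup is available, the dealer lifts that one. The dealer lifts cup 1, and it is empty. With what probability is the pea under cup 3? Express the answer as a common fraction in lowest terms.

Apply Bayes' rule, conditioning on where the pea actually is.
If it is under cup 1 (prior 1/3): the dealer opened cup 1, so this case is ruled out; weight (1/3)·0 = 0.
If it is under cup 2 (prior 1/3): cup 3 is available but not opened, probability 5/7; weight (1/3)·(5/7) = 5/21.
If it is under cup 3 (prior 1/3): only cup 1 is available, probability 1; weight (1/3)·1 = 1/3.
The weights sum to 4/7.
So P(the pea under cup 3 | the dealer opened cup 1) = (1/3) / (4/7) = 7/12.

7/12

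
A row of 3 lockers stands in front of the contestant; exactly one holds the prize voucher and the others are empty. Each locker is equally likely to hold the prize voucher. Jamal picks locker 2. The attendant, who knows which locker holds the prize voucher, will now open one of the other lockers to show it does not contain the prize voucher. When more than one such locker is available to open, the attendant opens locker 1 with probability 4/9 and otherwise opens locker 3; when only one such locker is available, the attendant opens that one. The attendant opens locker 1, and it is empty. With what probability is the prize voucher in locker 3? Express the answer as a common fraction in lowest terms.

9/13

Consider each possible location of the prize voucher in turn.
If it is in locker 1 (prior 1/3): the attendant opened locker 1, so this case is ruled out; weight (1/3)·0 = 0.
If it is in locker 2 (prior 1/3): locker 1 is available, opened with probability 4/9; weight (1/3)·(4/9) = 4/27.
If it is in locker 3 (prior 1/3): only locker 1 is available, probability 1; weight (1/3)·1 = 1/3.
The weights sum to 13/27.
So P(the prize voucher in locker 3 | the attendant opened locker 1) = (1/3) / (13/27) = 9/13.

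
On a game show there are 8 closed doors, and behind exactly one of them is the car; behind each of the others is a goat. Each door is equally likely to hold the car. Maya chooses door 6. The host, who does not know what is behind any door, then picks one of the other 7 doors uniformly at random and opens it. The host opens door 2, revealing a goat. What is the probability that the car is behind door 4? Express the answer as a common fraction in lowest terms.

Apply Bayes' rule, conditioning on where the car actually is.
If it is behind any of doors 1, 3, 4, 5, 6, 7, and 8 (prior 1/8 each): the host picks door 2 with probability 1/7 regardless, and it is not the prize; weight (1/8)·(1/7) = 1/56 each.
If it is behind door 2 (prior 1/8): the host opened door 2, so this case is ruled out; weight (1/8)·0 = 0.
The weights sum to 1/8.
So P(the car behind door 4 | the host opened door 2) = (1/56) / (1/8) = 1/7.

1/7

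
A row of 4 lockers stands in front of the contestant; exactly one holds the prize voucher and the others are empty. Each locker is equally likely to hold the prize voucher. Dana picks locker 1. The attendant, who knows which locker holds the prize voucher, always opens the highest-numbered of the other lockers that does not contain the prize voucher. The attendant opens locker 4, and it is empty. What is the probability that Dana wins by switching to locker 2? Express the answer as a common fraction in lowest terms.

Apply Bayes' rule, conditioning on where the prize voucher actually is.
If it is in any of lockers 1, 2, and 3 (prior 1/4 each): locker 4 is the highest-numbered option available, probability 1; weight (1/4)·1 = 1/4 each.
If it is in locker 4 (prior 1/4): the attendant opened locker 4, so this case is ruled out; weight (1/4)·0 = 0.
The weights sum to 3/4.
So P(the prize voucher in locker 2 | the attendant opened locker 4) = (1/4) / (3/4) = 1/3.

1/3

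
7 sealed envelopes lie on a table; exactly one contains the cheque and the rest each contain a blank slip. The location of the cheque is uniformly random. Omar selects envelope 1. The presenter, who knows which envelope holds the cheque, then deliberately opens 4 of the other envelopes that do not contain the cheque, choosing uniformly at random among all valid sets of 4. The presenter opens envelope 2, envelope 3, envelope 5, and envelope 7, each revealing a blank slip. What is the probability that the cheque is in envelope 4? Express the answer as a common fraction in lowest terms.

Consider each possible location of the cheque in turn.
If it is in envelope 1 (prior 1/7): the presenter has 15 equally likely choices, so probability 1/15; weight (1/7)·(1/15) = 1/105.
If it is in any of envelopes 2, 3, 5, and 7 (prior 1/7 each): that envelope was opened and seen not to hold the prize — ruled out; weight (1/7)·0 = 0 each.
If it is in either of envelopes 4 and 6 (prior 1/7 each): the presenter has 5 equally likely choices, so probability 1/5; weight (1/7)·(1/5) = 1/35 each.
The weights sum to 1/15.
So P(the cheque in envelope 4 | the presenter opened envelope 2, envelope 3, envelope 5, and envelope 7) = (1/35) / (1/15) = 3/7.

3/7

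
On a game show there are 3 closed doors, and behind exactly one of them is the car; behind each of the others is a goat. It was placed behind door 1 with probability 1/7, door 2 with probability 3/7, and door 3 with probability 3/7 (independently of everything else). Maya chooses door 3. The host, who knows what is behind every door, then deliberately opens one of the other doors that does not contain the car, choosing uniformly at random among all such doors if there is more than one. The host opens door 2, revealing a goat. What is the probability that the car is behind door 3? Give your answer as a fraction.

Condition on the true location of the car.
If it is behind door 1 (prior 1/7): the host has no choice, probability 1; weight (1/7)·1 = 1/7.
If it is behind door 2 (prior 3/7): the host opened door 2, so this case is ruled out; weight (3/7)·0 = 0.
If it is behind door 3 (prior 3/7): the host has 2 equally likely choices, so probability 1/2; weight (3/7)·(1/2) = 3/14.
The weights sum to 5/14.
So P(the car behind door 3 | the host opened door 2) = (3/14) / (5/14) = 3/5.

3/5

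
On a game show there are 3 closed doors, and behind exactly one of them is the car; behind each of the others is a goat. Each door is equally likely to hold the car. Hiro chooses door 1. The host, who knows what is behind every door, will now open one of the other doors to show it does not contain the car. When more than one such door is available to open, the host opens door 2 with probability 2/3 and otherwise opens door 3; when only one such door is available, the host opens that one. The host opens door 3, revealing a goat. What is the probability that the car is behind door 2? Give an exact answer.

3/4

Apply Bayes' rule, conditioning on where the car actually is.
If it is behind door 1 (prior 1/3): door 2 is available but not opened, probability 1/3; weight (1/3)·(1/3) = 1/9.
If it is behind door 2 (prior 1/3): only door 3 is available, probability 1; weight (1/3)·1 = 1/3.
If it is behind door 3 (prior 1/3): the host opened door 3, so this case is ruled out; weight (1/3)·0 = 0.
The weights sum to 4/9.
So P(the car behind door 2 | the host opened door 3) = (1/3) / (4/9) = 3/4.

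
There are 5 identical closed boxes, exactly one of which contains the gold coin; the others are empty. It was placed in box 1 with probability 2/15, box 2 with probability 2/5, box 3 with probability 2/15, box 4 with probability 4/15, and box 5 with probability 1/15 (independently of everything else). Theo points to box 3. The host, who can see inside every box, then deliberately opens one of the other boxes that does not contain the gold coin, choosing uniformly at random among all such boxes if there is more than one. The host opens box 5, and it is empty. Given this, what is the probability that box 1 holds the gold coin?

Apply Bayes' rule, conditioning on where the gold coin actually is.
If it is in box 1 (prior 2/15): the host has 3 equally likely choices, so probability 1/3; weight (2/15)·(1/3) = 2/45.
If it is in box 2 (prior 2/5): the host has 3 equally likely choices, so probability 1/3; weight (2/5)·(1/3) = 2/15.
If it is in box 3 (prior 2/15): the host has 4 equally likely choices, so probability 1/4; weight (2/15)·(1/4) = 1/30.
If it is in box 4 (prior 4/15): the host has 3 equally likely choices, so probability 1/3; weight (4/15)·(1/3) = 4/45.
If it is in box 5 (prior 1/15): the host opened box 5, so this case is ruled out; weight (1/15)·0 = 0.
The weights sum to 3/10.
So P(the gold coin in box 1 | the host opened box 5) = (2/45) / (3/10) = 4/27.

4/27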